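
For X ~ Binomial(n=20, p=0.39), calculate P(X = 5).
0.084278

We have X ~ Binomial(n=20, p=0.39).

For a Binomial distribution, the PMF gives us the probability of each outcome.

Using the PMF formula:
P(X = 5) = 0.084278

Rounded to 4 decimal places: 0.0843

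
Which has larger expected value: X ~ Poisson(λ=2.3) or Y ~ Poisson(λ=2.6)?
Y has larger mean (2.6000 > 2.3000)

Compute the expected value for each distribution:

X ~ Poisson(λ=2.3):
E[X] = 2.3000

Y ~ Poisson(λ=2.6):
E[Y] = 2.6000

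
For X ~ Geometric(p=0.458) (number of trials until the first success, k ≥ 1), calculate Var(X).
2.5839

We have X ~ Geometric(p=0.458) (number of trials until the first success, k ≥ 1).

For a Geometric distribution with p=0.458 (number of trials until the first success, k ≥ 1):
Var(X) = 2.5839

The variance measures the spread of the distribution around the mean.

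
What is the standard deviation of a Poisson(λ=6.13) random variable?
2.4759

We have X ~ Poisson(λ=6.13).

For a Poisson distribution with λ=6.13:
σ = √Var(X) = 2.4759

The standard deviation is the square root of the variance.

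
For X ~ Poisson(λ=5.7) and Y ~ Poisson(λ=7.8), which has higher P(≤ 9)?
X has higher probability (P(X ≤ 9) = 0.9352 > P(Y ≤ 9) = 0.7411)

Compute P(≤ 9) for each distribution:

X ~ Poisson(λ=5.7):
P(X ≤ 9) = 0.9352

Y ~ Poisson(λ=7.8):
P(Y ≤ 9) = 0.7411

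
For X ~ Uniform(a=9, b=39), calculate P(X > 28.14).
0.362000

We have X ~ Uniform(a=9, b=39).

P(X > 28.14) = 1 - P(X ≤ 28.14)
                = 1 - F(28.14)
                = 1 - 0.638000
                = 0.362000

So there's approximately a 36.2% chance that X exceeds 28.14.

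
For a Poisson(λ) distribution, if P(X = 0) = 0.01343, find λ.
λ = 4.3103

For a Poisson(λ) distribution, the PMF at 0 is:
P(X = 0) = λ^0 e^(-λ) / 0! = e^(-λ)

Given P(X = 0) = 0.01343:
e^(-λ) = 0.01343
-λ = ln(0.01343)
λ = -ln(0.01343) = 4.3103

Verification: e^(-4.3103) = 0.01343 ✓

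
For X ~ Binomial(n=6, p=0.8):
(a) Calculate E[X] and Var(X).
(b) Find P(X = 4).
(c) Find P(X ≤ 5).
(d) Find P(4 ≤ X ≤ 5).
(a) E[X] = 4.8000, Var(X) = 0.9600
(b) P(X = 4) = 0.245760
(c) P(X ≤ 5) = 0.737856
(d) P(4 ≤ X ≤ 5) = 0.638976

We have X ~ Binomial(n=6, p=0.8).

(a) Moments:
E[X] = 4.8000
Var(X) = 0.9600
σ = √Var(X) = 0.9798

(b) Point probability using PMF:
P(X = 4) = 0.245760

(c) Cumulative probability using CDF:
P(X ≤ 5) = F(5) = 0.737856

(d) Range probability:
P(4 ≤ X ≤ 5) = P(X ≤ 5) - P(X ≤ 3)
                   = F(5) - F(3)
                   = 0.737856 - 0.098880
                   = 0.638976

This means approximately 63.9% of outcomes fall in the interval [4, 5].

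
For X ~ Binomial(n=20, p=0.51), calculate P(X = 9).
0.153283

We have X ~ Binomial(n=20, p=0.51).

For a Binomial distribution, the PMF gives us the probability of each outcome.

Using the PMF formula:
P(X = 9) = 0.153283

Rounded to 4 decimal places: 0.1533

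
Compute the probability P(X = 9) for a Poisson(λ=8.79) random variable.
0.131428

We have X ~ Poisson(λ=8.79).

For a Poisson distribution, the PMF gives us the probability of each outcome.

Using the PMF formula:
P(X = 9) = 0.131428

Rounded to 4 decimal places: 0.1314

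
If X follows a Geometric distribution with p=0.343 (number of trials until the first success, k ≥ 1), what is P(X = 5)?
0.063908

We have X ~ Geometric(p=0.343) (number of trials until the first success, k ≥ 1).

For a Geometric distribution, the PMF gives us the probability of each outcome.

Using the PMF formula:
P(X = 5) = 0.063908

Rounded to 4 decimal places: 0.0639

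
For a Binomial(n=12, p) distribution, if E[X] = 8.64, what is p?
p = 0.72

For a Binomial(n, p) distribution:
E[X] = n × p

Given n = 12 and E[X] = 8.64:
8.64 = 12 × p
p = 8.64 / 12 = 0.72

Verification: Binomial(12, 0.72) has E[X] = 8.64 ✓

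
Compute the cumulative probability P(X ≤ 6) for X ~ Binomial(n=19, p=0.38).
0.373898

We have X ~ Binomial(n=19, p=0.38).

The CDF gives us P(X ≤ k).

Using the CDF:
P(X ≤ 6) = 0.373898

This means there's approximately a 37.4% chance that X is at most 6.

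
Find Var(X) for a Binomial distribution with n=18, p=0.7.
3.7800

We have X ~ Binomial(n=18, p=0.7).

For a Binomial distribution with n=18, p=0.7:
Var(X) = 3.7800

The variance measures the spread of the distribution around the mean.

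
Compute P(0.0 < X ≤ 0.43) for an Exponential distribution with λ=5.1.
0.888418

We have X ~ Exponential(λ=5.1).

To find P(0.0 < X ≤ 0.43), we use:
P(0.0 < X ≤ 0.43) = P(X ≤ 0.43) - P(X ≤ 0.0)
                 = F(0.43) - F(0.0)
                 = 0.888418 - 0.000000
                 = 0.888418

So there's approximately a 88.8% chance that X falls in this range.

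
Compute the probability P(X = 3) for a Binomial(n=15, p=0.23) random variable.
0.240483

We have X ~ Binomial(n=15, p=0.23).

For a Binomial distribution, the PMF gives us the probability of each outcome.

Using the PMF formula:
P(X = 3) = 0.240483

Rounded to 4 decimal places: 0.2405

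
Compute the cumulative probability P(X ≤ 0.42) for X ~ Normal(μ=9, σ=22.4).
0.350847

We have X ~ Normal(μ=9, σ=22.4).

The CDF gives us P(X ≤ k).

Using the CDF:
P(X ≤ 0.42) = 0.350847

This means there's approximately a 35.1% chance that X is at most 0.42.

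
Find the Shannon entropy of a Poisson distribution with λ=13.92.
2.7294 nats

We have X ~ Poisson(λ=13.92).

The Shannon entropy measures the uncertainty or information content of the distribution.

For a Poisson distribution with λ=13.92:
H(X) = 2.7294 nats

(In bits, this would be 3.9377 bits.)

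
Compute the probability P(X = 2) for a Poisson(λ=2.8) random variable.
0.238375

We have X ~ Poisson(λ=2.8).

For a Poisson distribution, the PMF gives us the probability of each outcome.

Using the PMF formula:
P(X = 2) = 0.238375

Rounded to 4 decimal places: 0.2384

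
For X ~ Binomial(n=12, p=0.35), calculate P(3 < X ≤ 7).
0.627840

We have X ~ Binomial(n=12, p=0.35).

To find P(3 < X ≤ 7), we use:
P(3 < X ≤ 7) = P(X ≤ 7) - P(X ≤ 3)
                 = F(7) - F(3)
                 = 0.974493 - 0.346653
                 = 0.627840

So there's approximately a 62.8% chance that X falls in this range.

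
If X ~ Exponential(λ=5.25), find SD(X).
0.1905

We have X ~ Exponential(λ=5.25).

For an Exponential distribution with λ=5.25:
σ = √Var(X) = 0.1905

The standard deviation is the square root of the variance.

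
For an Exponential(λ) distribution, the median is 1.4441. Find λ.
λ = 0.4800

For X ~ Exponential(λ), the CDF is F(x) = 1 - e^(-λx).
The median m satisfies F(m) = 0.5:
1 - e^(-λm) = 0.5
e^(-λm) = 0.5
λm = ln(2)
m = ln(2) / λ

Given m = 1.4441:
λ = ln(2) / 1.4441 = 0.693147 / 1.4441 = 0.4800

Verification: ln(2) / 0.4800 = 1.4441 ✓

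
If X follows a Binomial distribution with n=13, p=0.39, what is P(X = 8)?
0.058176

We have X ~ Binomial(n=13, p=0.39).

For a Binomial distribution, the PMF gives us the probability of each outcome.

Using the PMF formula:
P(X = 8) = 0.058176

Rounded to 4 decimal places: 0.0582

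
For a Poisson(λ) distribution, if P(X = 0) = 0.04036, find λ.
λ = 3.2099

For a Poisson(λ) distribution, the PMF at 0 is:
P(X = 0) = λ^0 e^(-λ) / 0! = e^(-λ)

Given P(X = 0) = 0.04036:
e^(-λ) = 0.04036
-λ = ln(0.04036)
λ = -ln(0.04036) = 3.2099

Verification: e^(-3.2099) = 0.04036 ✓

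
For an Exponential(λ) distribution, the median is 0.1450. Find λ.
λ = 4.7803

For X ~ Exponential(λ), the CDF is F(x) = 1 - e^(-λx).
The median m satisfies F(m) = 0.5:
1 - e^(-λm) = 0.5
e^(-λm) = 0.5
λm = ln(2)
m = ln(2) / λ

Given m = 0.1450:
λ = ln(2) / 0.1450 = 0.693147 / 0.1450 = 4.7803

Verification: ln(2) / 4.7803 = 0.1450 ✓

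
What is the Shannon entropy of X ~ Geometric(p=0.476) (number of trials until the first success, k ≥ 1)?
1.4538 nats

We have X ~ Geometric(p=0.476) (number of trials until the first success, k ≥ 1).

The Shannon entropy measures the uncertainty or information content of the distribution.

For a Geometric distribution with p=0.476 (number of trials until the first success, k ≥ 1):
H(X) = 1.4538 nats

(In bits, this would be 2.0973 bits.)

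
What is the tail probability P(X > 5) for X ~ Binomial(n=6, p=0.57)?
0.034296

We have X ~ Binomial(n=6, p=0.57).

P(X > 5) = 1 - P(X ≤ 5)
                = 1 - F(5)
                = 1 - 0.965704
                = 0.034296

So there's approximately a 3.4% chance that X exceeds 5.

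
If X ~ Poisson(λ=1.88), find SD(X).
1.3711

We have X ~ Poisson(λ=1.88).

For a Poisson distribution with λ=1.88:
σ = √Var(X) = 1.3711

The standard deviation is the square root of the variance.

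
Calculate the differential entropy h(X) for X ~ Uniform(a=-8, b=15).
3.1355 nats

We have X ~ Uniform(a=-8, b=15).

The differential entropy measures the uncertainty or information content of the distribution.

For a Uniform distribution with a=-8, b=15:
h(X) = 3.1355 nats

(In bits, this would be 4.5236 bits.)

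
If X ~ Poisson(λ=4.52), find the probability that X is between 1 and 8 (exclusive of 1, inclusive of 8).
0.898701

We have X ~ Poisson(λ=4.52).

To find P(1 < X ≤ 8), we use:
P(1 < X ≤ 8) = P(X ≤ 8) - P(X ≤ 1)
                 = F(8) - F(1)
                 = 0.958809 - 0.060107
                 = 0.898701

So there's approximately a 89.9% chance that X falls in this range.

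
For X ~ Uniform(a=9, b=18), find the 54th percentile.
13.8600

We have X ~ Uniform(a=9, b=18).

We want to find x such that P(X ≤ x) = 0.54.

This is the 54th percentile, which means 54% of values fall below this point.

Using the inverse CDF (quantile function):
x = F⁻¹(0.54) = 13.8600

Verification: P(X ≤ 13.8600) = 0.54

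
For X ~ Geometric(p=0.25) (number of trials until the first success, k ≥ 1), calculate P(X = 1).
0.250000

We have X ~ Geometric(p=0.25) (number of trials until the first success, k ≥ 1).

For a Geometric distribution, the PMF gives us the probability of each outcome.

Using the PMF formula:
P(X = 1) = 0.250000

Rounded to 4 decimal places: 0.2500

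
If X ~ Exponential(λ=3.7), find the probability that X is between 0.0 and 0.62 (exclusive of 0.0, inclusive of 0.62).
0.899138

We have X ~ Exponential(λ=3.7).

To find P(0.0 < X ≤ 0.62), we use:
P(0.0 < X ≤ 0.62) = P(X ≤ 0.62) - P(X ≤ 0.0)
                 = F(0.62) - F(0.0)
                 = 0.899138 - 0.000000
                 = 0.899138

So there's approximately a 89.9% chance that X falls in this range.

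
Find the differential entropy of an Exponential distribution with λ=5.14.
-0.6371 nats

We have X ~ Exponential(λ=5.14).

The differential entropy measures the uncertainty or information content of the distribution.

For an Exponential distribution with λ=5.14:
h(X) = -0.6371 nats

(In bits, this would be -0.9191 bits.)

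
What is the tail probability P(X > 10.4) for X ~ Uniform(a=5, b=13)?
0.325000

We have X ~ Uniform(a=5, b=13).

P(X > 10.4) = 1 - P(X ≤ 10.4)
                = 1 - F(10.4)
                = 1 - 0.675000
                = 0.325000

So there's approximately a 32.5% chance that X exceeds 10.4.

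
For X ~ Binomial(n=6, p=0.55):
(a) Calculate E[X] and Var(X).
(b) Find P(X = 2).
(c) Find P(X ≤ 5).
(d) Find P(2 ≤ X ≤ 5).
(a) E[X] = 3.3000, Var(X) = 1.4850
(b) P(X = 2) = 0.186066
(c) P(X ≤ 5) = 0.972319
(d) P(2 ≤ X ≤ 5) = 0.903121

We have X ~ Binomial(n=6, p=0.55).

(a) Moments:
E[X] = 3.3000
Var(X) = 1.4850
σ = √Var(X) = 1.2186

(b) Point probability using PMF:
P(X = 2) = 0.186066

(c) Cumulative probability using CDF:
P(X ≤ 5) = F(5) = 0.972319

(d) Range probability:
P(2 ≤ X ≤ 5) = P(X ≤ 5) - P(X ≤ 1)
                   = F(5) - F(1)
                   = 0.972319 - 0.069198
                   = 0.903121

This means approximately 90.3% of outcomes fall in the interval [2, 5].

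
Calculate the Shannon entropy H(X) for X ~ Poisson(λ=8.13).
2.4557 nats

We have X ~ Poisson(λ=8.13).

The Shannon entropy measures the uncertainty or information content of the distribution.

For a Poisson distribution with λ=8.13:
H(X) = 2.4557 nats

(In bits, this would be 3.5428 bits.)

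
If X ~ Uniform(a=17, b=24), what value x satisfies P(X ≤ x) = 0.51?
20.5700

We have X ~ Uniform(a=17, b=24).

We want to find x such that P(X ≤ x) = 0.51.

This is the 51st percentile, which means 51% of values fall below this point.

Using the inverse CDF (quantile function):
x = F⁻¹(0.51) = 20.5700

Verification: P(X ≤ 20.5700) = 0.51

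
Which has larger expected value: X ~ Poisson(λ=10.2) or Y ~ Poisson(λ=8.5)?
X has larger mean (10.2000 > 8.5000)

Compute the expected value for each distribution:

X ~ Poisson(λ=10.2):
E[X] = 10.2000

Y ~ Poisson(λ=8.5):
E[Y] = 8.5000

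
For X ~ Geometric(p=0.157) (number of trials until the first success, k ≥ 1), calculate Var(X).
34.2002

We have X ~ Geometric(p=0.157) (number of trials until the first success, k ≥ 1).

For a Geometric distribution with p=0.157 (number of trials until the first success, k ≥ 1):
Var(X) = 34.2002

The variance measures the spread of the distribution around the mean.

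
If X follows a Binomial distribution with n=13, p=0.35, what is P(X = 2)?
0.083614

We have X ~ Binomial(n=13, p=0.35).

For a Binomial distribution, the PMF gives us the probability of each outcome.

Using the PMF formula:
P(X = 2) = 0.083614

Rounded to 4 decimal places: 0.0836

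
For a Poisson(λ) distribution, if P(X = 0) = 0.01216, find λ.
λ = 4.4096

For a Poisson(λ) distribution, the PMF at 0 is:
P(X = 0) = λ^0 e^(-λ) / 0! = e^(-λ)

Given P(X = 0) = 0.01216:
e^(-λ) = 0.01216
-λ = ln(0.01216)
λ = -ln(0.01216) = 4.4096

Verification: e^(-4.4096) = 0.01216 ✓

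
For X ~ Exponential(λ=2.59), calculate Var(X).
0.1491

We have X ~ Exponential(λ=2.59).

For an Exponential distribution with λ=2.59:
Var(X) = 0.1491

The variance measures the spread of the distribution around the mean.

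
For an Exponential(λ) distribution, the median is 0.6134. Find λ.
λ = 1.1300

For X ~ Exponential(λ), the CDF is F(x) = 1 - e^(-λx).
The median m satisfies F(m) = 0.5:
1 - e^(-λm) = 0.5
e^(-λm) = 0.5
λm = ln(2)
m = ln(2) / λ

Given m = 0.6134:
λ = ln(2) / 0.6134 = 0.693147 / 0.6134 = 1.1300

Verification: ln(2) / 1.1300 = 0.6134 ✓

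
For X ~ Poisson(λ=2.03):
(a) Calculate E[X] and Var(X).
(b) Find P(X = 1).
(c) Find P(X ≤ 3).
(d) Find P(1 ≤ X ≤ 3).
(a) E[X] = 2.0300, Var(X) = 2.0300
(b) P(X = 1) = 0.266611
(c) P(X ≤ 3) = 0.851670
(d) P(1 ≤ X ≤ 3) = 0.720334

We have X ~ Poisson(λ=2.03).

(a) Moments:
E[X] = 2.0300
Var(X) = 2.0300
σ = √Var(X) = 1.4248

(b) Point probability using PMF:
P(X = 1) = 0.266611

(c) Cumulative probability using CDF:
P(X ≤ 3) = F(3) = 0.851670

(d) Range probability:
P(1 ≤ X ≤ 3) = P(X ≤ 3) - P(X ≤ 0)
                   = F(3) - F(0)
                   = 0.851670 - 0.131336
                   = 0.720334

This means approximately 72.0% of outcomes fall in the interval [1, 3].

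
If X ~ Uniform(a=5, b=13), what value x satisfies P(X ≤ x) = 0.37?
7.9600

We have X ~ Uniform(a=5, b=13).

We want to find x such that P(X ≤ x) = 0.37.

This is the 37th percentile, which means 37% of values fall below this point.

Using the inverse CDF (quantile function):
x = F⁻¹(0.37) = 7.9600

Verification: P(X ≤ 7.9600) = 0.37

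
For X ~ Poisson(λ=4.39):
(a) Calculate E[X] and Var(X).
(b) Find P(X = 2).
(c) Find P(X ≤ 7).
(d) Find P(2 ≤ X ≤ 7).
(a) E[X] = 4.3900, Var(X) = 4.3900
(b) P(X = 2) = 0.119494
(c) P(X ≤ 7) = 0.922196
(d) P(2 ≤ X ≤ 7) = 0.855356

We have X ~ Poisson(λ=4.39).

(a) Moments:
E[X] = 4.3900
Var(X) = 4.3900
σ = √Var(X) = 2.0952

(b) Point probability using PMF:
P(X = 2) = 0.119494

(c) Cumulative probability using CDF:
P(X ≤ 7) = F(7) = 0.922196

(d) Range probability:
P(2 ≤ X ≤ 7) = P(X ≤ 7) - P(X ≤ 1)
                   = F(7) - F(1)
                   = 0.922196 - 0.066840
                   = 0.855356

This means approximately 85.5% of outcomes fall in the interval [2, 7].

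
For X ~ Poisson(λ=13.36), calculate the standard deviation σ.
3.6551

We have X ~ Poisson(λ=13.36).

For a Poisson distribution with λ=13.36:
σ = √Var(X) = 3.6551

The standard deviation is the square root of the variance.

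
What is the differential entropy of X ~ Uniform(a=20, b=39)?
2.9444 nats

We have X ~ Uniform(a=20, b=39).

The differential entropy measures the uncertainty or information content of the distribution.

For a Uniform distribution with a=20, b=39:
h(X) = 2.9444 nats

(In bits, this would be 4.2479 bits.)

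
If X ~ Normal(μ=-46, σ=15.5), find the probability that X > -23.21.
0.070737

We have X ~ Normal(μ=-46, σ=15.5).

P(X > -23.21) = 1 - P(X ≤ -23.21)
                = 1 - F(-23.21)
                = 1 - 0.929263
                = 0.070737

So there's approximately a 7.1% chance that X exceeds -23.21.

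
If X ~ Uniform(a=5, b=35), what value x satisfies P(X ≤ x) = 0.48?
19.4000

We have X ~ Uniform(a=5, b=35).

We want to find x such that P(X ≤ x) = 0.48.

This is the 48th percentile, which means 48% of values fall below this point.

Using the inverse CDF (quantile function):
x = F⁻¹(0.48) = 19.4000

Verification: P(X ≤ 19.4000) = 0.48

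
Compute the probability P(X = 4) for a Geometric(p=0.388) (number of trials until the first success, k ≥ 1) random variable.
0.088938

We have X ~ Geometric(p=0.388) (number of trials until the first success, k ≥ 1).

For a Geometric distribution, the PMF gives us the probability of each outcome.

Using the PMF formula:
P(X = 4) = 0.088938

Rounded to 4 decimal places: 0.0889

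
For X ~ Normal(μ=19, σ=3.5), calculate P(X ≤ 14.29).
0.089197

We have X ~ Normal(μ=19, σ=3.5).

The CDF gives us P(X ≤ k).

Using the CDF:
P(X ≤ 14.29) = 0.089197

This means there's approximately a 8.9% chance that X is at most 14.29.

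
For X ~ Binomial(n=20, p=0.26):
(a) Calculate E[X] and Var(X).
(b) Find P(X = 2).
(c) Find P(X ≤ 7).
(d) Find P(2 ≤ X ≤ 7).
(a) E[X] = 5.2000, Var(X) = 3.8480
(b) P(X = 2) = 0.056868
(c) P(X ≤ 7) = 0.877534
(d) P(2 ≤ X ≤ 7) = 0.858072

We have X ~ Binomial(n=20, p=0.26).

(a) Moments:
E[X] = 5.2000
Var(X) = 3.8480
σ = √Var(X) = 1.9616

(b) Point probability using PMF:
P(X = 2) = 0.056868

(c) Cumulative probability using CDF:
P(X ≤ 7) = F(7) = 0.877534

(d) Range probability:
P(2 ≤ X ≤ 7) = P(X ≤ 7) - P(X ≤ 1)
                   = F(7) - F(1)
                   = 0.877534 - 0.019462
                   = 0.858072

This means approximately 85.8% of outcomes fall in the interval [2, 7].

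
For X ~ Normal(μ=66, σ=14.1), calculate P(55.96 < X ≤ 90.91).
0.723143

We have X ~ Normal(μ=66, σ=14.1).

To find P(55.96 < X ≤ 90.91), we use:
P(55.96 < X ≤ 90.91) = P(X ≤ 90.91) - P(X ≤ 55.96)
                 = F(90.91) - F(55.96)
                 = 0.961358 - 0.238215
                 = 0.723143

So there's approximately a 72.3% chance that X falls in this range.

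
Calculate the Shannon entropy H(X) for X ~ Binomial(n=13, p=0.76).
1.8364 nats

We have X ~ Binomial(n=13, p=0.76).

The Shannon entropy measures the uncertainty or information content of the distribution.

For a Binomial distribution with n=13, p=0.76:
H(X) = 1.8364 nats

(In bits, this would be 2.6493 bits.)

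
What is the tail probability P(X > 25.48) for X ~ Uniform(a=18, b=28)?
0.252000

We have X ~ Uniform(a=18, b=28).

P(X > 25.48) = 1 - P(X ≤ 25.48)
                = 1 - F(25.48)
                = 1 - 0.748000
                = 0.252000

So there's approximately a 25.2% chance that X exceeds 25.48.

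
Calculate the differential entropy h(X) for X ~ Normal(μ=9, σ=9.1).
3.6272 nats

We have X ~ Normal(μ=9, σ=9.1).

The differential entropy measures the uncertainty or information content of the distribution.

For a Normal distribution with μ=9, σ=9.1:
h(X) = 3.6272 nats

(In bits, this would be 5.2330 bits.)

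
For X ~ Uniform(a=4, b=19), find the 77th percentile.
15.5500

We have X ~ Uniform(a=4, b=19).

We want to find x such that P(X ≤ x) = 0.77.

This is the 77th percentile, which means 77% of values fall below this point.

Using the inverse CDF (quantile function):
x = F⁻¹(0.77) = 15.5500

Verification: P(X ≤ 15.5500) = 0.77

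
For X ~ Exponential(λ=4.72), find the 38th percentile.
0.1013

We have X ~ Exponential(λ=4.72).

We want to find x such that P(X ≤ x) = 0.38.

This is the 38th percentile, which means 38% of values fall below this point.

Using the inverse CDF (quantile function):
x = F⁻¹(0.38) = 0.1013

Verification: P(X ≤ 0.1013) = 0.38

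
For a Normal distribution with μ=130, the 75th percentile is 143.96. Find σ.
σ = 20.6971

For X ~ Normal(μ, σ), the p-th percentile satisfies x = μ + z_p × σ,
where z_p = Φ⁻¹(p) is the standard normal quantile.

Step 1: z_{0.75} = Φ⁻¹(0.75) = 0.6745

Step 2: Solve for σ:
143.96 = 130 + 0.6745 × σ
σ = (143.96 - 130) / 0.6745
σ = 13.96 / 0.6745
σ = 20.6971

Verification: μ + z × σ = 130 + 0.6745 × 20.6971 = 143.96 ✓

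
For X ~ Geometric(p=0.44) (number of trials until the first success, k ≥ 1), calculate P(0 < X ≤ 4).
0.901655

We have X ~ Geometric(p=0.44) (number of trials until the first success, k ≥ 1).

To find P(0 < X ≤ 4), we use:
P(0 < X ≤ 4) = P(X ≤ 4) - P(X ≤ 0)
                 = F(4) - F(0)
                 = 0.901655 - 0.000000
                 = 0.901655

So there's approximately a 90.2% chance that X falls in this range.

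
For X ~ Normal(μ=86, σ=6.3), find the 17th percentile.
79.9888

We have X ~ Normal(μ=86, σ=6.3).

We want to find x such that P(X ≤ x) = 0.17.

This is the 17th percentile, which means 17% of values fall below this point.

Using the inverse CDF (quantile function):
x = F⁻¹(0.17) = 79.9888

Verification: P(X ≤ 79.9888) = 0.17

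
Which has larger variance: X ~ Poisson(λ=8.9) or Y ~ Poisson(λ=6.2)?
X has larger variance (8.9000 > 6.2000)

Compute the variance for each distribution:

X ~ Poisson(λ=8.9):
Var(X) = 8.9000

Y ~ Poisson(λ=6.2):
Var(Y) = 6.2000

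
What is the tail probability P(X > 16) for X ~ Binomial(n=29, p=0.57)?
0.508020

We have X ~ Binomial(n=29, p=0.57).

P(X > 16) = 1 - P(X ≤ 16)
                = 1 - F(16)
                = 1 - 0.491980
                = 0.508020

So there's approximately a 50.8% chance that X exceeds 16.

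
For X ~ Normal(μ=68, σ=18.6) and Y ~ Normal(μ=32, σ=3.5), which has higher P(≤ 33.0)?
Y has higher probability (P(Y ≤ 33.0) = 0.6125 > P(X ≤ 33.0) = 0.0299)

Compute P(≤ 33.0) for each distribution:

X ~ Normal(μ=68, σ=18.6):
P(X ≤ 33.0) = 0.0299

Y ~ Normal(μ=32, σ=3.5):
P(Y ≤ 33.0) = 0.6125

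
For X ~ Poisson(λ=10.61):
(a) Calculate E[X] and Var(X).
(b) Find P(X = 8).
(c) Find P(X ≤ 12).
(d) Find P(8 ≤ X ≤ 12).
(a) E[X] = 10.6100, Var(X) = 10.6100
(b) P(X = 8) = 0.098251
(c) P(X ≤ 12) = 0.730520
(d) P(8 ≤ X ≤ 12) = 0.560312

We have X ~ Poisson(λ=10.61).

(a) Moments:
E[X] = 10.6100
Var(X) = 10.6100
σ = √Var(X) = 3.2573

(b) Point probability using PMF:
P(X = 8) = 0.098251

(c) Cumulative probability using CDF:
P(X ≤ 12) = F(12) = 0.730520

(d) Range probability:
P(8 ≤ X ≤ 12) = P(X ≤ 12) - P(X ≤ 7)
                   = F(12) - F(7)
                   = 0.730520 - 0.170208
                   = 0.560312

This means approximately 56.0% of outcomes fall in the interval [8, 12].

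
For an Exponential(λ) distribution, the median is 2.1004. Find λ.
λ = 0.3300

For X ~ Exponential(λ), the CDF is F(x) = 1 - e^(-λx).
The median m satisfies F(m) = 0.5:
1 - e^(-λm) = 0.5
e^(-λm) = 0.5
λm = ln(2)
m = ln(2) / λ

Given m = 2.1004:
λ = ln(2) / 2.1004 = 0.693147 / 2.1004 = 0.3300

Verification: ln(2) / 0.3300 = 2.1004 ✓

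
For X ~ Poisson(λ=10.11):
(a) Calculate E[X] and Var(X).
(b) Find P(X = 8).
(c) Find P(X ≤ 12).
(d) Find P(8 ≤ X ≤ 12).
(a) E[X] = 10.1100, Var(X) = 10.1100
(b) P(X = 8) = 0.110096
(c) P(X ≤ 12) = 0.781018
(d) P(8 ≤ X ≤ 12) = 0.570543

We have X ~ Poisson(λ=10.11).

(a) Moments:
E[X] = 10.1100
Var(X) = 10.1100
σ = √Var(X) = 3.1796

(b) Point probability using PMF:
P(X = 8) = 0.110096

(c) Cumulative probability using CDF:
P(X ≤ 12) = F(12) = 0.781018

(d) Range probability:
P(8 ≤ X ≤ 12) = P(X ≤ 12) - P(X ≤ 7)
                   = F(12) - F(7)
                   = 0.781018 - 0.210475
                   = 0.570543

This means approximately 57.1% of outcomes fall in the interval [8, 12].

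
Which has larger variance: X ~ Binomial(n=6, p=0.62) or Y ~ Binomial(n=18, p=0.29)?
Y has larger variance (3.7062 > 1.4136)

Compute the variance for each distribution:

X ~ Binomial(n=6, p=0.62):
Var(X) = 1.4136

Y ~ Binomial(n=18, p=0.29):
Var(Y) = 3.7062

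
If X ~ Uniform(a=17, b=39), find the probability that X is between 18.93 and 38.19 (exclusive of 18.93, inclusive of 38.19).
0.875455

We have X ~ Uniform(a=17, b=39).

To find P(18.93 < X ≤ 38.19), we use:
P(18.93 < X ≤ 38.19) = P(X ≤ 38.19) - P(X ≤ 18.93)
                 = F(38.19) - F(18.93)
                 = 0.963182 - 0.087727
                 = 0.875455

So there's approximately a 87.5% chance that X falls in this range.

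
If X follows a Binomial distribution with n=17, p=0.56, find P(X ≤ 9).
0.492125

We have X ~ Binomial(n=17, p=0.56).

The CDF gives us P(X ≤ k).

Using the CDF:
P(X ≤ 9) = 0.492125

This means there's approximately a 49.2% chance that X is at most 9.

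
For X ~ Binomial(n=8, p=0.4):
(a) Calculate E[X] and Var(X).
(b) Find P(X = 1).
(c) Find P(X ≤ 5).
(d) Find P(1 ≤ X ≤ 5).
(a) E[X] = 3.2000, Var(X) = 1.9200
(b) P(X = 1) = 0.089580
(c) P(X ≤ 5) = 0.950193
(d) P(1 ≤ X ≤ 5) = 0.933396

We have X ~ Binomial(n=8, p=0.4).

(a) Moments:
E[X] = 3.2000
Var(X) = 1.9200
σ = √Var(X) = 1.3856

(b) Point probability using PMF:
P(X = 1) = 0.089580

(c) Cumulative probability using CDF:
P(X ≤ 5) = F(5) = 0.950193

(d) Range probability:
P(1 ≤ X ≤ 5) = P(X ≤ 5) - P(X ≤ 0)
                   = F(5) - F(0)
                   = 0.950193 - 0.016796
                   = 0.933396

This means approximately 93.3% of outcomes fall in the interval [1, 5].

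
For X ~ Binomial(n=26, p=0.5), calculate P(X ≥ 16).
0.163470

We have X ~ Binomial(n=26, p=0.5).

For discrete distributions, P(X ≥ 16) = 1 - P(X ≤ 15).

P(X ≤ 15) = 0.836530
P(X ≥ 16) = 1 - 0.836530 = 0.163470

So there's approximately a 16.3% chance that X is at least 16.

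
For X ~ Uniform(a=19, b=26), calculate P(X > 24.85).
0.164286

We have X ~ Uniform(a=19, b=26).

P(X > 24.85) = 1 - P(X ≤ 24.85)
                = 1 - F(24.85)
                = 1 - 0.835714
                = 0.164286

So there's approximately a 16.4% chance that X exceeds 24.85.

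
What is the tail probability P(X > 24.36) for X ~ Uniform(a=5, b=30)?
0.225600

We have X ~ Uniform(a=5, b=30).

P(X > 24.36) = 1 - P(X ≤ 24.36)
                = 1 - F(24.36)
                = 1 - 0.774400
                = 0.225600

So there's approximately a 22.6% chance that X exceeds 24.36.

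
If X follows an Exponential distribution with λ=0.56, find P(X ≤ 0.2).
0.105956

We have X ~ Exponential(λ=0.56).

The CDF gives us P(X ≤ k).

Using the CDF:
P(X ≤ 0.2) = 0.105956

This means there's approximately a 10.6% chance that X is at most 0.2.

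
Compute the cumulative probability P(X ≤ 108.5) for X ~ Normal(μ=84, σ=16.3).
0.933589

We have X ~ Normal(μ=84, σ=16.3).

The CDF gives us P(X ≤ k).

Using the CDF:
P(X ≤ 108.5) = 0.933589

This means there's approximately a 93.4% chance that X is at most 108.5.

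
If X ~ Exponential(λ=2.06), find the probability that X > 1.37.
0.059475

We have X ~ Exponential(λ=2.06).

P(X > 1.37) = 1 - P(X ≤ 1.37)
                = 1 - F(1.37)
                = 1 - 0.940525
                = 0.059475

So there's approximately a 5.9% chance that X exceeds 1.37.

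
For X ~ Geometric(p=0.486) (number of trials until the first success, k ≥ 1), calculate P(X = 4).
0.065997

We have X ~ Geometric(p=0.486) (number of trials until the first success, k ≥ 1).

For a Geometric distribution, the PMF gives us the probability of each outcome.

Using the PMF formula:
P(X = 4) = 0.065997

Rounded to 4 decimal places: 0.0660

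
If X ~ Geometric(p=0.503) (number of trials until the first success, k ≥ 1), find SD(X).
1.4016

We have X ~ Geometric(p=0.503) (number of trials until the first success, k ≥ 1).

For a Geometric distribution with p=0.503 (number of trials until the first success, k ≥ 1):
σ = √Var(X) = 1.4016

The standard deviation is the square root of the variance.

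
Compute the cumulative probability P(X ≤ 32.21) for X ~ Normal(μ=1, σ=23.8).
0.905129

We have X ~ Normal(μ=1, σ=23.8).

The CDF gives us P(X ≤ k).

Using the CDF:
P(X ≤ 32.21) = 0.905129

This means there's approximately a 90.5% chance that X is at most 32.21.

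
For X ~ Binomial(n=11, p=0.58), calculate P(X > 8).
0.094465

We have X ~ Binomial(n=11, p=0.58).

P(X > 8) = 1 - P(X ≤ 8)
                = 1 - F(8)
                = 1 - 0.905535
                = 0.094465

So there's approximately a 9.4% chance that X exceeds 8.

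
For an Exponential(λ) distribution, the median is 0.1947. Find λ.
λ = 3.5601

For X ~ Exponential(λ), the CDF is F(x) = 1 - e^(-λx).
The median m satisfies F(m) = 0.5:
1 - e^(-λm) = 0.5
e^(-λm) = 0.5
λm = ln(2)
m = ln(2) / λ

Given m = 0.1947:
λ = ln(2) / 0.1947 = 0.693147 / 0.1947 = 3.5601

Verification: ln(2) / 3.5601 = 0.1947 ✓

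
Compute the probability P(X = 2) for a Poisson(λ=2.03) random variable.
0.270610

We have X ~ Poisson(λ=2.03).

For a Poisson distribution, the PMF gives us the probability of each outcome.

Using the PMF formula:
P(X = 2) = 0.270610

Rounded to 4 decimal places: 0.2706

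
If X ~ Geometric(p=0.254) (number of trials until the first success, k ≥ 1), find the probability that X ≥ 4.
0.415161

We have X ~ Geometric(p=0.254) (number of trials until the first success, k ≥ 1).

For discrete distributions, P(X ≥ 4) = 1 - P(X ≤ 3).

P(X ≤ 3) = 0.584839
P(X ≥ 4) = 1 - 0.584839 = 0.415161

So there's approximately a 41.5% chance that X is at least 4.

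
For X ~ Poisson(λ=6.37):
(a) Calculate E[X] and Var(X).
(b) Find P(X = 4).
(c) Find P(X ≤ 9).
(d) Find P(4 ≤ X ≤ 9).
(a) E[X] = 6.3700, Var(X) = 6.3700
(b) P(X = 4) = 0.117460
(c) P(X ≤ 9) = 0.888259
(d) P(4 ≤ X ≤ 9) = 0.767145

We have X ~ Poisson(λ=6.37).

(a) Moments:
E[X] = 6.3700
Var(X) = 6.3700
σ = √Var(X) = 2.5239

(b) Point probability using PMF:
P(X = 4) = 0.117460

(c) Cumulative probability using CDF:
P(X ≤ 9) = F(9) = 0.888259

(d) Range probability:
P(4 ≤ X ≤ 9) = P(X ≤ 9) - P(X ≤ 3)
                   = F(9) - F(3)
                   = 0.888259 - 0.121114
                   = 0.767145

This means approximately 76.7% of outcomes fall in the interval [4, 9].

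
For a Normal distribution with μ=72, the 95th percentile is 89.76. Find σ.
σ = 10.7973

For X ~ Normal(μ, σ), the p-th percentile satisfies x = μ + z_p × σ,
where z_p = Φ⁻¹(p) is the standard normal quantile.

Step 1: z_{0.95} = Φ⁻¹(0.95) = 1.6449

Step 2: Solve for σ:
89.76 = 72 + 1.6449 × σ
σ = (89.76 - 72) / 1.6449
σ = 17.76 / 1.6449
σ = 10.7973

Verification: μ + z × σ = 72 + 1.6449 × 10.7973 = 89.76 ✓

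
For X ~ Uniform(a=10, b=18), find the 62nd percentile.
14.9600

We have X ~ Uniform(a=10, b=18).

We want to find x such that P(X ≤ x) = 0.62.

This is the 62nd percentile, which means 62% of values fall below this point.

Using the inverse CDF (quantile function):
x = F⁻¹(0.62) = 14.9600

Verification: P(X ≤ 14.9600) = 0.62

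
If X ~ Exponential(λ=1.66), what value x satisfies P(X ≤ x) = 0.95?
1.8047

We have X ~ Exponential(λ=1.66).

We want to find x such that P(X ≤ x) = 0.95.

This is the 95th percentile, which means 95% of values fall below this point.

Using the inverse CDF (quantile function):
x = F⁻¹(0.95) = 1.8047

Verification: P(X ≤ 1.8047) = 0.95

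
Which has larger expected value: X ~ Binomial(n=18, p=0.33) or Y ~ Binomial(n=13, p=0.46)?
Y has larger mean (5.9800 > 5.9400)

Compute the expected value for each distribution:

X ~ Binomial(n=18, p=0.33):
E[X] = 5.9400

Y ~ Binomial(n=13, p=0.46):
E[Y] = 5.9800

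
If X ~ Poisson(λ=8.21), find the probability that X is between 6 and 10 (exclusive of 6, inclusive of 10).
0.506105

We have X ~ Poisson(λ=8.21).

To find P(6 < X ≤ 10), we use:
P(6 < X ≤ 10) = P(X ≤ 10) - P(X ≤ 6)
                 = F(10) - F(6)
                 = 0.794509 - 0.288404
                 = 0.506105

So there's approximately a 50.6% chance that X falls in this range.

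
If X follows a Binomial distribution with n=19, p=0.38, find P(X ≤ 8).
0.730898

We have X ~ Binomial(n=19, p=0.38).

The CDF gives us P(X ≤ k).

Using the CDF:
P(X ≤ 8) = 0.730898

This means there's approximately a 73.1% chance that X is at most 8.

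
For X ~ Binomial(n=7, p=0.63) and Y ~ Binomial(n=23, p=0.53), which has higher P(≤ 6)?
X has higher probability (P(X ≤ 6) = 0.9606 > P(Y ≤ 6) = 0.0082)

Compute P(≤ 6) for each distribution:

X ~ Binomial(n=7, p=0.63):
P(X ≤ 6) = 0.9606

Y ~ Binomial(n=23, p=0.53):
P(Y ≤ 6) = 0.0082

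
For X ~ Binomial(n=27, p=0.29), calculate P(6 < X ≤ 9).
0.471002

We have X ~ Binomial(n=27, p=0.29).

To find P(6 < X ≤ 9), we use:
P(6 < X ≤ 9) = P(X ≤ 9) - P(X ≤ 6)
                 = F(9) - F(6)
                 = 0.765014 - 0.294013
                 = 0.471002

So there's approximately a 47.1% chance that X falls in this range.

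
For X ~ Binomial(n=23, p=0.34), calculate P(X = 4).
0.044100

We have X ~ Binomial(n=23, p=0.34).

For a Binomial distribution, the PMF gives us the probability of each outcome.

Using the PMF formula:
P(X = 4) = 0.044100

Rounded to 4 decimal places: 0.0441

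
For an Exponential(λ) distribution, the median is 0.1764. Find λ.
λ = 3.9294

For X ~ Exponential(λ), the CDF is F(x) = 1 - e^(-λx).
The median m satisfies F(m) = 0.5:
1 - e^(-λm) = 0.5
e^(-λm) = 0.5
λm = ln(2)
m = ln(2) / λ

Given m = 0.1764:
λ = ln(2) / 0.1764 = 0.693147 / 0.1764 = 3.9294

Verification: ln(2) / 3.9294 = 0.1764 ✓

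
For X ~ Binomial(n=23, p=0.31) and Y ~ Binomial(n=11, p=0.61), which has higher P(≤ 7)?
Y has higher probability (P(Y ≤ 7) = 0.6796 > P(X ≤ 7) = 0.5771)

Compute P(≤ 7) for each distribution:

X ~ Binomial(n=23, p=0.31):
P(X ≤ 7) = 0.5771

Y ~ Binomial(n=11, p=0.61):
P(Y ≤ 7) = 0.6796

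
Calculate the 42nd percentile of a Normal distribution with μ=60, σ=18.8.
56.2044

We have X ~ Normal(μ=60, σ=18.8).

We want to find x such that P(X ≤ x) = 0.42.

This is the 42nd percentile, which means 42% of values fall below this point.

Using the inverse CDF (quantile function):
x = F⁻¹(0.42) = 56.2044

Verification: P(X ≤ 56.2044) = 0.42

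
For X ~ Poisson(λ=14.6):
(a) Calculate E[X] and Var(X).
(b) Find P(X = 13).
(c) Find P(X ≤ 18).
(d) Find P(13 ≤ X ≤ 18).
(a) E[X] = 14.6000, Var(X) = 14.6000
(b) P(X = 13) = 0.100371
(c) P(X ≤ 18) = 0.846559
(d) P(13 ≤ X ≤ 18) = 0.544493

We have X ~ Poisson(λ=14.6).

(a) Moments:
E[X] = 14.6000
Var(X) = 14.6000
σ = √Var(X) = 3.8210

(b) Point probability using PMF:
P(X = 13) = 0.100371

(c) Cumulative probability using CDF:
P(X ≤ 18) = F(18) = 0.846559

(d) Range probability:
P(13 ≤ X ≤ 18) = P(X ≤ 18) - P(X ≤ 12)
                   = F(18) - F(12)
                   = 0.846559 - 0.302066
                   = 0.544493

This means approximately 54.4% of outcomes fall in the interval [13, 18].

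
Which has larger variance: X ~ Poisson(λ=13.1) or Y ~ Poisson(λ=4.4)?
X has larger variance (13.1000 > 4.4000)

Compute the variance for each distribution:

X ~ Poisson(λ=13.1):
Var(X) = 13.1000

Y ~ Poisson(λ=4.4):
Var(Y) = 4.4000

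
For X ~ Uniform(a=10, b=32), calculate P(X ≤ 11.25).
0.056818

We have X ~ Uniform(a=10, b=32).

The CDF gives us P(X ≤ k).

Using the CDF:
P(X ≤ 11.25) = 0.056818

This means there's approximately a 5.7% chance that X is at most 11.25.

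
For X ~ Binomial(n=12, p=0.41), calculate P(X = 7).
0.110274

We have X ~ Binomial(n=12, p=0.41).

For a Binomial distribution, the PMF gives us the probability of each outcome.

Using the PMF formula:
P(X = 7) = 0.110274

Rounded to 4 decimal places: 0.1103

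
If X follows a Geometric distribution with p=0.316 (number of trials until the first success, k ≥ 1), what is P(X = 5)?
0.069169

We have X ~ Geometric(p=0.316) (number of trials until the first success, k ≥ 1).

For a Geometric distribution, the PMF gives us the probability of each outcome.

Using the PMF formula:
P(X = 5) = 0.069169

Rounded to 4 decimal places: 0.0692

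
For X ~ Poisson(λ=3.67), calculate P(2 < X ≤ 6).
0.630264

We have X ~ Poisson(λ=3.67).

To find P(2 < X ≤ 6), we use:
P(2 < X ≤ 6) = P(X ≤ 6) - P(X ≤ 2)
                 = F(6) - F(2)
                 = 0.920809 - 0.290545
                 = 0.630264

So there's approximately a 63.0% chance that X falls in this range.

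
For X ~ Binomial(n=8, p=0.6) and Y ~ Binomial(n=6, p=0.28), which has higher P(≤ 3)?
Y has higher probability (P(Y ≤ 3) = 0.9443 > P(X ≤ 3) = 0.1737)

Compute P(≤ 3) for each distribution:

X ~ Binomial(n=8, p=0.6):
P(X ≤ 3) = 0.1737

Y ~ Binomial(n=6, p=0.28):
P(Y ≤ 3) = 0.9443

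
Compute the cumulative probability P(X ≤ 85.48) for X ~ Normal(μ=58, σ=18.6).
0.930218

We have X ~ Normal(μ=58, σ=18.6).

The CDF gives us P(X ≤ k).

Using the CDF:
P(X ≤ 85.48) = 0.930218

This means there's approximately a 93.0% chance that X is at most 85.48.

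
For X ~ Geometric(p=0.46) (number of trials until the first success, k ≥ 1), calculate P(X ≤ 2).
0.708400

We have X ~ Geometric(p=0.46) (number of trials until the first success, k ≥ 1).

The CDF gives us P(X ≤ k).

Using the CDF:
P(X ≤ 2) = 0.708400

This means there's approximately a 70.8% chance that X is at most 2.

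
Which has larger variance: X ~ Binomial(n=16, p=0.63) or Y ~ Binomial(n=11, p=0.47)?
X has larger variance (3.7296 > 2.7401)

Compute the variance for each distribution:

X ~ Binomial(n=16, p=0.63):
Var(X) = 3.7296

Y ~ Binomial(n=11, p=0.47):
Var(Y) = 2.7401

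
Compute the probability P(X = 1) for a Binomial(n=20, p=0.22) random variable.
0.039197

We have X ~ Binomial(n=20, p=0.22).

For a Binomial distribution, the PMF gives us the probability of each outcome.

Using the PMF formula:
P(X = 1) = 0.039197

Rounded to 4 decimal places: 0.0392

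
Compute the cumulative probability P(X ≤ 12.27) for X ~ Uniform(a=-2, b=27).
0.492069

We have X ~ Uniform(a=-2, b=27).

The CDF gives us P(X ≤ k).

Using the CDF:
P(X ≤ 12.27) = 0.492069

This means there's approximately a 49.2% chance that X is at most 12.27.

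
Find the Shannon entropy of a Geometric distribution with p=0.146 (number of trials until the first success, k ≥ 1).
2.8473 nats

We have X ~ Geometric(p=0.146) (number of trials until the first success, k ≥ 1).

The Shannon entropy measures the uncertainty or information content of the distribution.

For a Geometric distribution with p=0.146 (number of trials until the first success, k ≥ 1):
H(X) = 2.8473 nats

(In bits, this would be 4.1078 bits.)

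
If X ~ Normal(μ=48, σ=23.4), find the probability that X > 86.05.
0.051968

We have X ~ Normal(μ=48, σ=23.4).

P(X > 86.05) = 1 - P(X ≤ 86.05)
                = 1 - F(86.05)
                = 1 - 0.948032
                = 0.051968

So there's approximately a 5.2% chance that X exceeds 86.05.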